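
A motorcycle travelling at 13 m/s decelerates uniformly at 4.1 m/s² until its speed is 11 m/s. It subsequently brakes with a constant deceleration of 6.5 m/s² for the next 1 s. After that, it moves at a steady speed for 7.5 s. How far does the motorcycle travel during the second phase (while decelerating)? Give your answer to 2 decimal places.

Phase 1 (decelerating): v₀ = 13.0 m/s, a = -4.1 m/s².
v = v₀ + at → t = (11 − 13.0) / -4.1 = 0.488 s
v² = v₀² + 2aΔx → Δx = (11² − 13.0²)/(2·-4.1) = 5.85 m

Phase 2 (decelerating): v₀ = 11.0 m/s, a = -6.5 m/s².
v = v₀ + at = 11.0 + (-6.5)(1) = 4.50 m/s
Δx = v₀t + ½at² = 11.0·1 + 0.5·-6.5·1² = 7.75 m
Distance in phase 2 = 7.75 m

7.75 m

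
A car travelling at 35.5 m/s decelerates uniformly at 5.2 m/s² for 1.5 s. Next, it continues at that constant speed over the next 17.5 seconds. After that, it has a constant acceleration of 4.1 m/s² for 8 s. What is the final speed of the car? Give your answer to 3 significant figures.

60.5 m/s

Phase 1 (decelerating): v₀ = 35.5 m/s, a = -5.2 m/s².
v = v₀ + at = 35.5 + (-5.2)(1.5) = 27.7 m/s
Δx = v₀t + ½at² = 35.5·1.5 + 0.5·-5.2·1.5² = 47.4 m

Phase 2 (constant speed): v₀ = 27.7 m/s, a = 0 m/s².
v = v₀ + at = 27.7 + (0)(17.5) = 27.7 m/s
Δx = v₀t + ½at² = 27.7·17.5 + 0.5·0·17.5² = 485 m

Phase 3 (accelerating): v₀ = 27.7 m/s, a = 4.1 m/s².
v = v₀ + at = 27.7 + (4.1)(8) = 60.5 m/s
Δx = v₀t + ½at² = 27.7·8 + 0.5·4.1·8² = 353 m
Final speed = 60.5 m/s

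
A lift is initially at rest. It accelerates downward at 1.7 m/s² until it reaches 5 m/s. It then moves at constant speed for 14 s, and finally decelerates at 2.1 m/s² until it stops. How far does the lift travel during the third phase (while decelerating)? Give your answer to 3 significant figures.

5.95 m

Phase 1 (accelerating): v₀ = 0 m/s, a = 1.7 m/s².
v = v₀ + at → t = (5 − 0) / 1.7 = 2.94 s
v² = v₀² + 2aΔx → Δx = (5² − 0²)/(2·1.7) = 7.35 m

Phase 2 (constant speed): v₀ = 5.00 m/s, a = 0 m/s².
v = v₀ + at = 5.00 + (0)(14) = 5.00 m/s
Δx = v₀t + ½at² = 5.00·14 + 0.5·0·14² = 70.0 m

Phase 3 (decelerating): v₀ = 5.00 m/s, a = -2.1 m/s².
v = v₀ + at → t = (0 − 5.00) / -2.1 = 2.38 s
v² = v₀² + 2aΔx → Δx = (0² − 5.00²)/(2·-2.1) = 5.95 m
Distance in phase 3 = 5.95 m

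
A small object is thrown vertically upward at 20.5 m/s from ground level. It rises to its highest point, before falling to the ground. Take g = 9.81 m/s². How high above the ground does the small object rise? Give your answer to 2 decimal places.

Phase 1 (rising): v₀ = 20.5 m/s, a = -9.81 m/s².
v = v₀ + at → t = (0 − 20.5) / -9.81 = 2.09 s
v² = v₀² + 2aΔx → Δx = (0² − 20.5²)/(2·-9.81) = 21.4 m
Maximum height = 21.4 m

21.42 m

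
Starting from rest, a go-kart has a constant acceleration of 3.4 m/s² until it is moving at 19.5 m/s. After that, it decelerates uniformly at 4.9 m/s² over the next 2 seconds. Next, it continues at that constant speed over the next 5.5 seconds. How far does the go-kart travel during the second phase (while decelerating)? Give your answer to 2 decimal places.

Phase 1 (accelerating): v₀ = 0 m/s, a = 3.4 m/s².
v = v₀ + at → t = (19.5 − 0) / 3.4 = 5.74 s
v² = v₀² + 2aΔx → Δx = (19.5² − 0²)/(2·3.4) = 55.9 m

Phase 2 (decelerating): v₀ = 19.5 m/s, a = -4.9 m/s².
v = v₀ + at = 19.5 + (-4.9)(2) = 9.70 m/s
Δx = v₀t + ½at² = 19.5·2 + 0.5·-4.9·2² = 29.2 m
Distance in phase 2 = 29.2 m

29.20 m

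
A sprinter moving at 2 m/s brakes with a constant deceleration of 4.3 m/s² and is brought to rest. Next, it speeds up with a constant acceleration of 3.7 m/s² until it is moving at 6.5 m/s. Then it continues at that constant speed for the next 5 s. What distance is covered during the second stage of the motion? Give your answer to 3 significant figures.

Phase 1 (decelerating): v₀ = 2.00 m/s, a = -4.3 m/s².
v = v₀ + at → t = (0 − 2.00) / -4.3 = 0.465 s
v² = v₀² + 2aΔx → Δx = (0² − 2.00²)/(2·-4.3) = 0.465 m

Phase 2 (accelerating): v₀ = 0 m/s, a = 3.7 m/s².
v = v₀ + at → t = (6.5 − 0) / 3.7 = 1.76 s
v² = v₀² + 2aΔx → Δx = (6.5² − 0²)/(2·3.7) = 5.71 m
Distance in phase 2 = 5.71 m

5.71 m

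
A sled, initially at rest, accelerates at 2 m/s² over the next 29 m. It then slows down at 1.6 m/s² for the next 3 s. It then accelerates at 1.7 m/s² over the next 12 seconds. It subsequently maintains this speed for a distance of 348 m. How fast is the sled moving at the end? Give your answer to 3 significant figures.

26.4 m/s

Phase 1 (accelerating): v₀ = 0 m/s, a = 2 m/s².
v² = v₀² + 2aΔx = 0² + 2·2·29 = 116 → v = 10.8 m/s
t = (v − v₀)/a = (10.8 − 0)/2 = 5.39 s

Phase 2 (decelerating): v₀ = 10.8 m/s, a = -1.6 m/s².
v = v₀ + at = 10.8 + (-1.6)(3) = 5.97 m/s
Δx = v₀t + ½at² = 10.8·3 + 0.5·-1.6·3² = 25.1 m

Phase 3 (accelerating): v₀ = 5.97 m/s, a = 1.7 m/s².
v = v₀ + at = 5.97 + (1.7)(12) = 26.4 m/s
Δx = v₀t + ½at² = 5.97·12 + 0.5·1.7·12² = 194 m

Phase 4 (constant speed): v₀ = 26.4 m/s, a = 0 m/s².
Constant speed: t = d/v = 348/26.4 = 13.2 s
Final speed = 26.4 m/s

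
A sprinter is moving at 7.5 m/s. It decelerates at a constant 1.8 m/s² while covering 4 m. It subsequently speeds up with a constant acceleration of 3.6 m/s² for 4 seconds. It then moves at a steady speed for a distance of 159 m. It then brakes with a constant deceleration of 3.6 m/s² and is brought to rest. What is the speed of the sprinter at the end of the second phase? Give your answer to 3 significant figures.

Phase 1 (decelerating): v₀ = 7.50 m/s, a = -1.8 m/s².
v² = v₀² + 2aΔx = 7.50² + 2·-1.8·4 = 41.9 → v = 6.47 m/s
t = (v − v₀)/a = (6.47 − 7.50)/-1.8 = 0.573 s

Phase 2 (accelerating): v₀ = 6.47 m/s, a = 3.6 m/s².
v = v₀ + at = 6.47 + (3.6)(4) = 20.9 m/s
Δx = v₀t + ½at² = 6.47·4 + 0.5·3.6·4² = 54.7 m
Speed at end of phase 2 = 20.9 m/s

20.9 m/s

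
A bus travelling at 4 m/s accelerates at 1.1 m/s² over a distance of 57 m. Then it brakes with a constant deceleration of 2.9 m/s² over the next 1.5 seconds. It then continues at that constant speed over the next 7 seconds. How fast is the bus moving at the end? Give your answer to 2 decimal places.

Phase 1 (accelerating): v₀ = 4.00 m/s, a = 1.1 m/s².
v² = v₀² + 2aΔx = 4.00² + 2·1.1·57 = 141 → v = 11.9 m/s
t = (v − v₀)/a = (11.9 − 4.00)/1.1 = 7.17 s

Phase 2 (decelerating): v₀ = 11.9 m/s, a = -2.9 m/s².
v = v₀ + at = 11.9 + (-2.9)(1.5) = 7.54 m/s
Δx = v₀t + ½at² = 11.9·1.5 + 0.5·-2.9·1.5² = 14.6 m

Phase 3 (constant speed): v₀ = 7.54 m/s, a = 0 m/s².
v = v₀ + at = 7.54 + (0)(7) = 7.54 m/s
Δx = v₀t + ½at² = 7.54·7 + 0.5·0·7² = 52.8 m
Final speed = 7.54 m/s

7.54 m/s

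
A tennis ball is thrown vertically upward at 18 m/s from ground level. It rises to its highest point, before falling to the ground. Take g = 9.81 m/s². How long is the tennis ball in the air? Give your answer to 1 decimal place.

Phase 1 (rising): v₀ = 18.0 m/s, a = -9.81 m/s².
v = v₀ + at → t = (0 − 18.0) / -9.81 = 1.83 s
v² = v₀² + 2aΔx → Δx = (0² − 18.0²)/(2·-9.81) = 16.5 m

Phase 2 (falling): v₀ = 0 m/s, a = -9.81 m/s².
Falls 16.5 m from rest: t = √(2·16.5/9.81) = 1.83 s; v = g·t = 18.0 m/s.
Total time = 1.83 + 1.83 = 3.67 s

3.7 s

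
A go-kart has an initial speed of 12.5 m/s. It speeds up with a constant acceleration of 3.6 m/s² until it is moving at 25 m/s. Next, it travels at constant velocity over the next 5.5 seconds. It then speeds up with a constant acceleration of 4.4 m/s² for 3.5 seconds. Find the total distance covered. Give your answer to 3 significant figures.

317 m

Phase 1 (accelerating): v₀ = 12.5 m/s, a = 3.6 m/s².
v = v₀ + at → t = (25 − 12.5) / 3.6 = 3.47 s
v² = v₀² + 2aΔx → Δx = (25² − 12.5²)/(2·3.6) = 65.1 m

Phase 2 (constant speed): v₀ = 25.0 m/s, a = 0 m/s².
v = v₀ + at = 25.0 + (0)(5.5) = 25.0 m/s
Δx = v₀t + ½at² = 25.0·5.5 + 0.5·0·5.5² = 138 m

Phase 3 (accelerating): v₀ = 25.0 m/s, a = 4.4 m/s².
v = v₀ + at = 25.0 + (4.4)(3.5) = 40.4 m/s
Δx = v₀t + ½at² = 25.0·3.5 + 0.5·4.4·3.5² = 114 m
Total distance = 65.1 + 138 + 114 = 317 m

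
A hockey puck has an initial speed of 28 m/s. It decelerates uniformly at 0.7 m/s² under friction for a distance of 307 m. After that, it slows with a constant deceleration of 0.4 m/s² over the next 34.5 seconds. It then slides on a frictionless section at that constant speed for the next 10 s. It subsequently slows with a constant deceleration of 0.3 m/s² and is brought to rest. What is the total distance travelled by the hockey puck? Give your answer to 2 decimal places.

810.45 m

Phase 1 (decelerating): v₀ = 28.0 m/s, a = -0.7 m/s².
v² = v₀² + 2aΔx = 28.0² + 2·-0.7·307 = 354 → v = 18.8 m/s
t = (v − v₀)/a = (18.8 − 28.0)/-0.7 = 13.1 s

Phase 2 (decelerating): v₀ = 18.8 m/s, a = -0.4 m/s².
v = v₀ + at = 18.8 + (-0.4)(34.5) = 5.02 m/s
Δx = v₀t + ½at² = 18.8·34.5 + 0.5·-0.4·34.5² = 411 m

Phase 3 (constant speed): v₀ = 5.02 m/s, a = 0 m/s².
v = v₀ + at = 5.02 + (0)(10) = 5.02 m/s
Δx = v₀t + ½at² = 5.02·10 + 0.5·0·10² = 50.2 m

Phase 4 (decelerating): v₀ = 5.02 m/s, a = -0.3 m/s².
v = v₀ + at → t = (0 − 5.02) / -0.3 = 16.7 s
v² = v₀² + 2aΔx → Δx = (0² − 5.02²)/(2·-0.3) = 42.0 m
Total distance = 307 + 411 + 50.2 + 42.0 = 810 m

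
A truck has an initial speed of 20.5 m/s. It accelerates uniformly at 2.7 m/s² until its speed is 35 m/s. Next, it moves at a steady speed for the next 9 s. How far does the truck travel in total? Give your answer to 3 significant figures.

464 m

Phase 1 (accelerating): v₀ = 20.5 m/s, a = 2.7 m/s².
v = v₀ + at → t = (35 − 20.5) / 2.7 = 5.37 s
v² = v₀² + 2aΔx → Δx = (35² − 20.5²)/(2·2.7) = 149 m

Phase 2 (constant speed): v₀ = 35.0 m/s, a = 0 m/s².
v = v₀ + at = 35.0 + (0)(9) = 35.0 m/s
Δx = v₀t + ½at² = 35.0·9 + 0.5·0·9² = 315 m
Total distance = 149 + 315 = 464 m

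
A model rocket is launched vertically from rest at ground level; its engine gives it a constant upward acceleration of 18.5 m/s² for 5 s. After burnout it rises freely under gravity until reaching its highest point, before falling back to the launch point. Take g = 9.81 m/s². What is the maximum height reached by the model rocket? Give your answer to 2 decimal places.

Phase 1 (powered ascent): v₀ = 0 m/s, a = 18.5 m/s².
v = v₀ + at = 0 + (18.5)(5) = 92.5 m/s
Δx = v₀t + ½at² = 0·5 + 0.5·18.5·5² = 231 m

Phase 2 (coasting upward): v₀ = 92.5 m/s, a = -9.81 m/s².
v = v₀ + at → t = (0 − 92.5) / -9.81 = 9.43 s
v² = v₀² + 2aΔx → Δx = (0² − 92.5²)/(2·-9.81) = 436 m
Maximum height = 231 + 436 = 667 m

667.35 m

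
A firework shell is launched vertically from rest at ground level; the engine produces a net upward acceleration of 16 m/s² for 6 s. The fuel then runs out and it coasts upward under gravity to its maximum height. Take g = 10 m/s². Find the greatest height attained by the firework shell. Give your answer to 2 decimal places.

748.80 m

Phase 1 (powered ascent): v₀ = 0 m/s, a = 16 m/s².
v = v₀ + at = 0 + (16)(6) = 96.0 m/s
Δx = v₀t + ½at² = 0·6 + 0.5·16·6² = 288 m

Phase 2 (coasting upward): v₀ = 96.0 m/s, a = -10 m/s².
v = v₀ + at → t = (0 − 96.0) / -10 = 9.60 s
v² = v₀² + 2aΔx → Δx = (0² − 96.0²)/(2·-10) = 461 m
Maximum height = 288 + 461 = 749 m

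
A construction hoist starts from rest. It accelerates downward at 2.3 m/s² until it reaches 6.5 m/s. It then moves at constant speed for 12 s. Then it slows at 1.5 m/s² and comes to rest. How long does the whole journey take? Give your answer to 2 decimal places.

Phase 1 (accelerating): v₀ = 0 m/s, a = 2.3 m/s².
v = v₀ + at → t = (6.5 − 0) / 2.3 = 2.83 s
v² = v₀² + 2aΔx → Δx = (6.5² − 0²)/(2·2.3) = 9.18 m

Phase 2 (constant speed): v₀ = 6.50 m/s, a = 0 m/s².
v = v₀ + at = 6.50 + (0)(12) = 6.50 m/s
Δx = v₀t + ½at² = 6.50·12 + 0.5·0·12² = 78.0 m

Phase 3 (decelerating): v₀ = 6.50 m/s, a = -1.5 m/s².
v = v₀ + at → t = (0 − 6.50) / -1.5 = 4.33 s
v² = v₀² + 2aΔx → Δx = (0² − 6.50²)/(2·-1.5) = 14.1 m
Total time = 2.83 + 12.0 + 4.33 = 19.2 s

19.16 s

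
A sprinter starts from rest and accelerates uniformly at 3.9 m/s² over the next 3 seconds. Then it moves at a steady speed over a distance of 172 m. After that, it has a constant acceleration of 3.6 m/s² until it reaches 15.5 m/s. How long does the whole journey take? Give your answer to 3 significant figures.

Phase 1 (accelerating): v₀ = 0 m/s, a = 3.9 m/s².
v = v₀ + at = 0 + (3.9)(3) = 11.7 m/s
Δx = v₀t + ½at² = 0·3 + 0.5·3.9·3² = 17.5 m

Phase 2 (constant speed): v₀ = 11.7 m/s, a = 0 m/s².
Constant speed: t = d/v = 172/11.7 = 14.7 s

Phase 3 (accelerating): v₀ = 11.7 m/s, a = 3.6 m/s².
v = v₀ + at → t = (15.5 − 11.7) / 3.6 = 1.06 s
v² = v₀² + 2aΔx → Δx = (15.5² − 11.7²)/(2·3.6) = 14.4 m
Total time = 3.00 + 14.7 + 1.06 = 18.8 s

18.8 s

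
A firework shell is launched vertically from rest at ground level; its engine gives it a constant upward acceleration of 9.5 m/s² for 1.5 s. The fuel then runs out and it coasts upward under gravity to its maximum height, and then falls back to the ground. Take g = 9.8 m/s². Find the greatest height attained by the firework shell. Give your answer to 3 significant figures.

21.0 m

Phase 1 (powered ascent): v₀ = 0 m/s, a = 9.5 m/s².
v = v₀ + at = 0 + (9.5)(1.5) = 14.2 m/s
Δx = v₀t + ½at² = 0·1.5 + 0.5·9.5·1.5² = 10.7 m

Phase 2 (coasting upward): v₀ = 14.2 m/s, a = -9.8 m/s².
v = v₀ + at → t = (0 − 14.2) / -9.8 = 1.45 s
v² = v₀² + 2aΔx → Δx = (0² − 14.2²)/(2·-9.8) = 10.4 m
Maximum height = 10.7 + 10.4 = 21.0 m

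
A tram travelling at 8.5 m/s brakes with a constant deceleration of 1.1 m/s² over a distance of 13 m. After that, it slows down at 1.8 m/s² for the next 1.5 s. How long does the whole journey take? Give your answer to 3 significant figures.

Phase 1 (decelerating): v₀ = 8.50 m/s, a = -1.1 m/s².
v² = v₀² + 2aΔx = 8.50² + 2·-1.1·13 = 43.6 → v = 6.61 m/s
t = (v − v₀)/a = (6.61 − 8.50)/-1.1 = 1.72 s

Phase 2 (decelerating): v₀ = 6.61 m/s, a = -1.8 m/s².
v = v₀ + at = 6.61 + (-1.8)(1.5) = 3.91 m/s
Δx = v₀t + ½at² = 6.61·1.5 + 0.5·-1.8·1.5² = 7.89 m
Total time = 1.72 + 1.50 = 3.22 s

3.22 s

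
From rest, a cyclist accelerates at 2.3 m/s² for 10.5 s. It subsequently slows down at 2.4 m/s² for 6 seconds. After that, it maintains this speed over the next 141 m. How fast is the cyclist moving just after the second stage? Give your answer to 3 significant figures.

Phase 1 (accelerating): v₀ = 0 m/s, a = 2.3 m/s².
v = v₀ + at = 0 + (2.3)(10.5) = 24.1 m/s
Δx = v₀t + ½at² = 0·10.5 + 0.5·2.3·10.5² = 127 m

Phase 2 (decelerating): v₀ = 24.1 m/s, a = -2.4 m/s².
v = v₀ + at = 24.1 + (-2.4)(6) = 9.75 m/s
Δx = v₀t + ½at² = 24.1·6 + 0.5·-2.4·6² = 102 m
Speed at end of phase 2 = 9.75 m/s

9.75 m/s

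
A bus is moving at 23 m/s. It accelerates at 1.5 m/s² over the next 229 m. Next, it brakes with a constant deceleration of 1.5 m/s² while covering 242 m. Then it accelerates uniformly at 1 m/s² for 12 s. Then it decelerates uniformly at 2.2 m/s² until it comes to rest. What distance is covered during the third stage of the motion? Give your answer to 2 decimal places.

Phase 1 (accelerating): v₀ = 23.0 m/s, a = 1.5 m/s².
v² = v₀² + 2aΔx = 23.0² + 2·1.5·229 = 1220 → v = 34.9 m/s
t = (v − v₀)/a = (34.9 − 23.0)/1.5 = 7.91 s

Phase 2 (decelerating): v₀ = 34.9 m/s, a = -1.5 m/s².
v² = v₀² + 2aΔx = 34.9² + 2·-1.5·242 = 490 → v = 22.1 m/s
t = (v − v₀)/a = (22.1 − 34.9)/-1.5 = 8.49 s

Phase 3 (accelerating): v₀ = 22.1 m/s, a = 1 m/s².
v = v₀ + at = 22.1 + (1)(12) = 34.1 m/s
Δx = v₀t + ½at² = 22.1·12 + 0.5·1·12² = 338 m
Distance in phase 3 = 338 m

337.63 m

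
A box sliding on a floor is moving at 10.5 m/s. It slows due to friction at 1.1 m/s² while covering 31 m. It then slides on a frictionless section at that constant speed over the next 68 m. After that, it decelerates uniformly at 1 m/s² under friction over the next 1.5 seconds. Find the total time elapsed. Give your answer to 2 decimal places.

Phase 1 (decelerating): v₀ = 10.5 m/s, a = -1.1 m/s².
v² = v₀² + 2aΔx = 10.5² + 2·-1.1·31 = 42.0 → v = 6.48 m/s
t = (v − v₀)/a = (6.48 − 10.5)/-1.1 = 3.65 s

Phase 2 (constant speed): v₀ = 6.48 m/s, a = 0 m/s².
Constant speed: t = d/v = 68/6.48 = 10.5 s

Phase 3 (decelerating): v₀ = 6.48 m/s, a = -1 m/s².
v = v₀ + at = 6.48 + (-1)(1.5) = 4.98 m/s
Δx = v₀t + ½at² = 6.48·1.5 + 0.5·-1·1.5² = 8.60 m
Total time = 3.65 + 10.5 + 1.50 = 15.6 s

15.64 s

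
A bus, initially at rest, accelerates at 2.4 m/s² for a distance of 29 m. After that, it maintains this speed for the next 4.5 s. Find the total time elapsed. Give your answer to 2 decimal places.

9.42 s

Phase 1 (accelerating): v₀ = 0 m/s, a = 2.4 m/s².
v² = v₀² + 2aΔx = 0² + 2·2.4·29 = 139 → v = 11.8 m/s
t = (v − v₀)/a = (11.8 − 0)/2.4 = 4.92 s

Phase 2 (constant speed): v₀ = 11.8 m/s, a = 0 m/s².
v = v₀ + at = 11.8 + (0)(4.5) = 11.8 m/s
Δx = v₀t + ½at² = 11.8·4.5 + 0.5·0·4.5² = 53.1 m
Total time = 4.92 + 4.50 = 9.42 s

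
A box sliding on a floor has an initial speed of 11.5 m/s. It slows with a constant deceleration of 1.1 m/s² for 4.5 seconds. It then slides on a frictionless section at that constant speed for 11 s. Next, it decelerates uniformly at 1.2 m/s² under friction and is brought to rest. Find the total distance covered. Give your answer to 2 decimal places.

130.54 m

Phase 1 (decelerating): v₀ = 11.5 m/s, a = -1.1 m/s².
v = v₀ + at = 11.5 + (-1.1)(4.5) = 6.55 m/s
Δx = v₀t + ½at² = 11.5·4.5 + 0.5·-1.1·4.5² = 40.6 m

Phase 2 (constant speed): v₀ = 6.55 m/s, a = 0 m/s².
v = v₀ + at = 6.55 + (0)(11) = 6.55 m/s
Δx = v₀t + ½at² = 6.55·11 + 0.5·0·11² = 72.0 m

Phase 3 (decelerating): v₀ = 6.55 m/s, a = -1.2 m/s².
v = v₀ + at → t = (0 − 6.55) / -1.2 = 5.46 s
v² = v₀² + 2aΔx → Δx = (0² − 6.55²)/(2·-1.2) = 17.9 m
Total distance = 40.6 + 72.0 + 17.9 = 131 m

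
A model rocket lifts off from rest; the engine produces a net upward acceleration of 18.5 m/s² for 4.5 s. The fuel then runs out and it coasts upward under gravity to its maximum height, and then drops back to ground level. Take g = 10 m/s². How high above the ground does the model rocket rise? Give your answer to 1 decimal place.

533.8 m

Phase 1 (powered ascent): v₀ = 0 m/s, a = 18.5 m/s².
v = v₀ + at = 0 + (18.5)(4.5) = 83.2 m/s
Δx = v₀t + ½at² = 0·4.5 + 0.5·18.5·4.5² = 187 m

Phase 2 (coasting upward): v₀ = 83.2 m/s, a = -10 m/s².
v = v₀ + at → t = (0 − 83.2) / -10 = 8.32 s
v² = v₀² + 2aΔx → Δx = (0² − 83.2²)/(2·-10) = 347 m
Maximum height = 187 + 347 = 534 m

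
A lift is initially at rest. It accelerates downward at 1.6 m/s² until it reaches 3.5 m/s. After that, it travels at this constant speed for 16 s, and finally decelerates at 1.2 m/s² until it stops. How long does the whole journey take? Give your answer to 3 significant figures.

21.1 s

Phase 1 (accelerating): v₀ = 0 m/s, a = 1.6 m/s².
v = v₀ + at → t = (3.5 − 0) / 1.6 = 2.19 s
v² = v₀² + 2aΔx → Δx = (3.5² − 0²)/(2·1.6) = 3.83 m

Phase 2 (constant speed): v₀ = 3.50 m/s, a = 0 m/s².
v = v₀ + at = 3.50 + (0)(16) = 3.50 m/s
Δx = v₀t + ½at² = 3.50·16 + 0.5·0·16² = 56.0 m

Phase 3 (decelerating): v₀ = 3.50 m/s, a = -1.2 m/s².
v = v₀ + at → t = (0 − 3.50) / -1.2 = 2.92 s
v² = v₀² + 2aΔx → Δx = (0² − 3.50²)/(2·-1.2) = 5.10 m
Total time = 2.19 + 16.0 + 2.92 = 21.1 s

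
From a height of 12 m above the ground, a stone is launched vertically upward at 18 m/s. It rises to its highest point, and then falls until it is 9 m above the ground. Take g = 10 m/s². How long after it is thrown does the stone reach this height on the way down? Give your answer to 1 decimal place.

3.8 s

Phase 1 (rising): v₀ = 18.0 m/s, a = -10 m/s².
v = v₀ + at → t = (0 − 18.0) / -10 = 1.80 s
v² = v₀² + 2aΔx → Δx = (0² − 18.0²)/(2·-10) = 16.2 m

Phase 2 (falling): v₀ = 0 m/s, a = -10 m/s².
Falls 19.2 m from rest: t = √(2·19.2/10) = 1.96 s; v = g·t = 19.6 m/s.
Total time = 1.80 + 1.96 = 3.76 s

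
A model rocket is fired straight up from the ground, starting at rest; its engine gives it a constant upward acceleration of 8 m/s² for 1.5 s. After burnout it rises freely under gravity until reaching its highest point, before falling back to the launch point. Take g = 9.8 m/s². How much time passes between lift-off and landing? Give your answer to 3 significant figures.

4.55 s

Phase 1 (powered ascent): v₀ = 0 m/s, a = 8 m/s².
v = v₀ + at = 0 + (8)(1.5) = 12.0 m/s
Δx = v₀t + ½at² = 0·1.5 + 0.5·8·1.5² = 9.00 m

Phase 2 (coasting upward): v₀ = 12.0 m/s, a = -9.8 m/s².
v = v₀ + at → t = (0 − 12.0) / -9.8 = 1.22 s
v² = v₀² + 2aΔx → Δx = (0² − 12.0²)/(2·-9.8) = 7.35 m

Phase 3 (free fall): v₀ = 0 m/s, a = -9.8 m/s².
Falls 16.3 m from rest: t = √(2·16.3/9.8) = 1.83 s; v = g·t = 17.9 m/s.
Total time = 1.50 + 1.22 + 1.83 = 4.55 s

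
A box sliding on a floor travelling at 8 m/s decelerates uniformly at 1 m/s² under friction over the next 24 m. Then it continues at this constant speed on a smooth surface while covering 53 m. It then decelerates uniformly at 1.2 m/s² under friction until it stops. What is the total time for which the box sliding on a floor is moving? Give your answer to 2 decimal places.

Phase 1 (decelerating): v₀ = 8.00 m/s, a = -1 m/s².
v² = v₀² + 2aΔx = 8.00² + 2·-1·24 = 16.0 → v = 4.00 m/s
t = (v − v₀)/a = (4.00 − 8.00)/-1 = 4.00 s

Phase 2 (constant speed): v₀ = 4.00 m/s, a = 0 m/s².
Constant speed: t = d/v = 53/4.00 = 13.2 s

Phase 3 (decelerating): v₀ = 4.00 m/s, a = -1.2 m/s².
v = v₀ + at → t = (0 − 4.00) / -1.2 = 3.33 s
v² = v₀² + 2aΔx → Δx = (0² − 4.00²)/(2·-1.2) = 6.67 m
Total time = 4.00 + 13.2 + 3.33 = 20.6 s

20.58 s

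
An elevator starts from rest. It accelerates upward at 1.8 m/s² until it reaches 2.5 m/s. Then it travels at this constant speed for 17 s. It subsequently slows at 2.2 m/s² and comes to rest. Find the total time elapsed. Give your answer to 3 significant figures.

Phase 1 (accelerating): v₀ = 0 m/s, a = 1.8 m/s².
v = v₀ + at → t = (2.5 − 0) / 1.8 = 1.39 s
v² = v₀² + 2aΔx → Δx = (2.5² − 0²)/(2·1.8) = 1.74 m

Phase 2 (constant speed): v₀ = 2.50 m/s, a = 0 m/s².
v = v₀ + at = 2.50 + (0)(17) = 2.50 m/s
Δx = v₀t + ½at² = 2.50·17 + 0.5·0·17² = 42.5 m

Phase 3 (decelerating): v₀ = 2.50 m/s, a = -2.2 m/s².
v = v₀ + at → t = (0 − 2.50) / -2.2 = 1.14 s
v² = v₀² + 2aΔx → Δx = (0² − 2.50²)/(2·-2.2) = 1.42 m
Total time = 1.39 + 17.0 + 1.14 = 19.5 s

19.5 s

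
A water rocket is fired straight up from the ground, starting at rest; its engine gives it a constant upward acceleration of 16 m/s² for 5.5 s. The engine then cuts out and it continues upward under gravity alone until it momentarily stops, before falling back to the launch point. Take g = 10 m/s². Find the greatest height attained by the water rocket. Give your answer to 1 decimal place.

629.2 m

Phase 1 (powered ascent): v₀ = 0 m/s, a = 16 m/s².
v = v₀ + at = 0 + (16)(5.5) = 88.0 m/s
Δx = v₀t + ½at² = 0·5.5 + 0.5·16·5.5² = 242 m

Phase 2 (coasting upward): v₀ = 88.0 m/s, a = -10 m/s².
v = v₀ + at → t = (0 − 88.0) / -10 = 8.80 s
v² = v₀² + 2aΔx → Δx = (0² − 88.0²)/(2·-10) = 387 m
Maximum height = 242 + 387 = 629 m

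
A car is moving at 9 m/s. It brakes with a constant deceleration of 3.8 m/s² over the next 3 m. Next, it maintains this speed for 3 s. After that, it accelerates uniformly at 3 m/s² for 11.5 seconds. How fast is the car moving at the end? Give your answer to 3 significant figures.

Phase 1 (decelerating): v₀ = 9.00 m/s, a = -3.8 m/s².
v² = v₀² + 2aΔx = 9.00² + 2·-3.8·3 = 58.2 → v = 7.63 m/s
t = (v − v₀)/a = (7.63 − 9.00)/-3.8 = 0.361 s

Phase 2 (constant speed): v₀ = 7.63 m/s, a = 0 m/s².
v = v₀ + at = 7.63 + (0)(3) = 7.63 m/s
Δx = v₀t + ½at² = 7.63·3 + 0.5·0·3² = 22.9 m

Phase 3 (accelerating): v₀ = 7.63 m/s, a = 3 m/s².
v = v₀ + at = 7.63 + (3)(11.5) = 42.1 m/s
Δx = v₀t + ½at² = 7.63·11.5 + 0.5·3·11.5² = 286 m
Final speed = 42.1 m/s

42.1 m/s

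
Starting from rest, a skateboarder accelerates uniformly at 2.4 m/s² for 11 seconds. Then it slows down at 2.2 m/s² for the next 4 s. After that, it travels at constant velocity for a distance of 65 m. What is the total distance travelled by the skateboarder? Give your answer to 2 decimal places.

298.20 m

Phase 1 (accelerating): v₀ = 0 m/s, a = 2.4 m/s².
v = v₀ + at = 0 + (2.4)(11) = 26.4 m/s
Δx = v₀t + ½at² = 0·11 + 0.5·2.4·11² = 145 m

Phase 2 (decelerating): v₀ = 26.4 m/s, a = -2.2 m/s².
v = v₀ + at = 26.4 + (-2.2)(4) = 17.6 m/s
Δx = v₀t + ½at² = 26.4·4 + 0.5·-2.2·4² = 88.0 m

Phase 3 (constant speed): v₀ = 17.6 m/s, a = 0 m/s².
Constant speed: t = d/v = 65/17.6 = 3.69 s
Total distance = 145 + 88.0 + 65.0 = 298 m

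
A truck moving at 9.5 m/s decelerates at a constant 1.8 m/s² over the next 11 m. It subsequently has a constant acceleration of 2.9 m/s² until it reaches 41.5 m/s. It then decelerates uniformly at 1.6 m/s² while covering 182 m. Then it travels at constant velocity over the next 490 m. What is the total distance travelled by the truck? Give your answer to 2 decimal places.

971.21 m

Phase 1 (decelerating): v₀ = 9.50 m/s, a = -1.8 m/s².
v² = v₀² + 2aΔx = 9.50² + 2·-1.8·11 = 50.6 → v = 7.12 m/s
t = (v − v₀)/a = (7.12 − 9.50)/-1.8 = 1.32 s

Phase 2 (accelerating): v₀ = 7.12 m/s, a = 2.9 m/s².
v = v₀ + at → t = (41.5 − 7.12) / 2.9 = 11.9 s
v² = v₀² + 2aΔx → Δx = (41.5² − 7.12²)/(2·2.9) = 288 m

Phase 3 (decelerating): v₀ = 41.5 m/s, a = -1.6 m/s².
v² = v₀² + 2aΔx = 41.5² + 2·-1.6·182 = 1140 → v = 33.8 m/s
t = (v − v₀)/a = (33.8 − 41.5)/-1.6 = 4.84 s

Phase 4 (constant speed): v₀ = 33.8 m/s, a = 0 m/s².
Constant speed: t = d/v = 490/33.8 = 14.5 s
Total distance = 11.0 + 288 + 182 + 490 = 971 m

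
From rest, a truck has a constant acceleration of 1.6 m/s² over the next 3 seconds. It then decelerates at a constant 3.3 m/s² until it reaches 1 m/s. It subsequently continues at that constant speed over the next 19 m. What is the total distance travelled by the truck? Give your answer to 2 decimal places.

29.54 m

Phase 1 (accelerating): v₀ = 0 m/s, a = 1.6 m/s².
v = v₀ + at = 0 + (1.6)(3) = 4.80 m/s
Δx = v₀t + ½at² = 0·3 + 0.5·1.6·3² = 7.20 m

Phase 2 (decelerating): v₀ = 4.80 m/s, a = -3.3 m/s².
v = v₀ + at → t = (1 − 4.80) / -3.3 = 1.15 s
v² = v₀² + 2aΔx → Δx = (1² − 4.80²)/(2·-3.3) = 3.34 m

Phase 3 (constant speed): v₀ = 1.00 m/s, a = 0 m/s².
Constant speed: t = d/v = 19/1.00 = 19.0 s
Total distance = 7.20 + 3.34 + 19.0 = 29.5 m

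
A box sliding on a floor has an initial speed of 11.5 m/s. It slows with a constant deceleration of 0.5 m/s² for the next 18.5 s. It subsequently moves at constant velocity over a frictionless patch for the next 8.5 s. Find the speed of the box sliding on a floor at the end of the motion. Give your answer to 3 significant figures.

Phase 1 (decelerating): v₀ = 11.5 m/s, a = -0.5 m/s².
v = v₀ + at = 11.5 + (-0.5)(18.5) = 2.25 m/s
Δx = v₀t + ½at² = 11.5·18.5 + 0.5·-0.5·18.5² = 127 m

Phase 2 (constant speed): v₀ = 2.25 m/s, a = 0 m/s².
v = v₀ + at = 2.25 + (0)(8.5) = 2.25 m/s
Δx = v₀t + ½at² = 2.25·8.5 + 0.5·0·8.5² = 19.1 m
Final speed = 2.25 m/s

2.25 m/s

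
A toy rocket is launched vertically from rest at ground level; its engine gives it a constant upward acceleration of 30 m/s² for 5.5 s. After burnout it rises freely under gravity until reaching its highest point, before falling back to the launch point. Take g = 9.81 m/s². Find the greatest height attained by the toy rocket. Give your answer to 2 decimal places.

1841.36 m

Phase 1 (powered ascent): v₀ = 0 m/s, a = 30 m/s².
v = v₀ + at = 0 + (30)(5.5) = 165 m/s
Δx = v₀t + ½at² = 0·5.5 + 0.5·30·5.5² = 454 m

Phase 2 (coasting upward): v₀ = 165 m/s, a = -9.81 m/s².
v = v₀ + at → t = (0 − 165) / -9.81 = 16.8 s
v² = v₀² + 2aΔx → Δx = (0² − 165²)/(2·-9.81) = 1390 m
Maximum height = 454 + 1390 = 1840 m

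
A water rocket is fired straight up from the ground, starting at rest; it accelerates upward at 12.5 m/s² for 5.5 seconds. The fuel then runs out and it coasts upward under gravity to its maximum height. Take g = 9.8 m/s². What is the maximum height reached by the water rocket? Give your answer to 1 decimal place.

Phase 1 (powered ascent): v₀ = 0 m/s, a = 12.5 m/s².
v = v₀ + at = 0 + (12.5)(5.5) = 68.8 m/s
Δx = v₀t + ½at² = 0·5.5 + 0.5·12.5·5.5² = 189 m

Phase 2 (coasting upward): v₀ = 68.8 m/s, a = -9.8 m/s².
v = v₀ + at → t = (0 − 68.8) / -9.8 = 7.02 s
v² = v₀² + 2aΔx → Δx = (0² − 68.8²)/(2·-9.8) = 241 m
Maximum height = 189 + 241 = 430 m

430.2 m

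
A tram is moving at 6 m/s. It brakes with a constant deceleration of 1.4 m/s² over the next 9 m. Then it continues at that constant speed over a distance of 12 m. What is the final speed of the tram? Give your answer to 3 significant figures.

3.29 m/s

Phase 1 (decelerating): v₀ = 6.00 m/s, a = -1.4 m/s².
v² = v₀² + 2aΔx = 6.00² + 2·-1.4·9 = 10.8 → v = 3.29 m/s
t = (v − v₀)/a = (3.29 − 6.00)/-1.4 = 1.94 s

Phase 2 (constant speed): v₀ = 3.29 m/s, a = 0 m/s².
Constant speed: t = d/v = 12/3.29 = 3.65 s
Final speed = 3.29 m/s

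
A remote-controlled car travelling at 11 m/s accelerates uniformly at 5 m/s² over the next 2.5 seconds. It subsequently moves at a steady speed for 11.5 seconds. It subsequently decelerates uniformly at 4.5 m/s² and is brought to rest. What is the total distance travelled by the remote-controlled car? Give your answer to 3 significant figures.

Phase 1 (accelerating): v₀ = 11.0 m/s, a = 5 m/s².
v = v₀ + at = 11.0 + (5)(2.5) = 23.5 m/s
Δx = v₀t + ½at² = 11.0·2.5 + 0.5·5·2.5² = 43.1 m

Phase 2 (constant speed): v₀ = 23.5 m/s, a = 0 m/s².
v = v₀ + at = 23.5 + (0)(11.5) = 23.5 m/s
Δx = v₀t + ½at² = 23.5·11.5 + 0.5·0·11.5² = 270 m

Phase 3 (decelerating): v₀ = 23.5 m/s, a = -4.5 m/s².
v = v₀ + at → t = (0 − 23.5) / -4.5 = 5.22 s
v² = v₀² + 2aΔx → Δx = (0² − 23.5²)/(2·-4.5) = 61.4 m
Total distance = 43.1 + 270 + 61.4 = 375 m

375 m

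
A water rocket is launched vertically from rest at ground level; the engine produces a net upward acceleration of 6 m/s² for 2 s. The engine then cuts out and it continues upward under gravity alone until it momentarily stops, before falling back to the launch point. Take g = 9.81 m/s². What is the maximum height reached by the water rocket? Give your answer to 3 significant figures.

19.3 m

Phase 1 (powered ascent): v₀ = 0 m/s, a = 6 m/s².
v = v₀ + at = 0 + (6)(2) = 12.0 m/s
Δx = v₀t + ½at² = 0·2 + 0.5·6·2² = 12.0 m

Phase 2 (coasting upward): v₀ = 12.0 m/s, a = -9.81 m/s².
v = v₀ + at → t = (0 − 12.0) / -9.81 = 1.22 s
v² = v₀² + 2aΔx → Δx = (0² − 12.0²)/(2·-9.81) = 7.34 m
Maximum height = 12.0 + 7.34 = 19.3 m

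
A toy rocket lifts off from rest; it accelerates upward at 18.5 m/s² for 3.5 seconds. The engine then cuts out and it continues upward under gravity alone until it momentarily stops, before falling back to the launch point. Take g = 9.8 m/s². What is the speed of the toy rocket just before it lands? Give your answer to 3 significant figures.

Phase 1 (powered ascent): v₀ = 0 m/s, a = 18.5 m/s².
v = v₀ + at = 0 + (18.5)(3.5) = 64.8 m/s
Δx = v₀t + ½at² = 0·3.5 + 0.5·18.5·3.5² = 113 m

Phase 2 (coasting upward): v₀ = 64.8 m/s, a = -9.8 m/s².
v = v₀ + at → t = (0 − 64.8) / -9.8 = 6.61 s
v² = v₀² + 2aΔx → Δx = (0² − 64.8²)/(2·-9.8) = 214 m

Phase 3 (free fall): v₀ = 0 m/s, a = -9.8 m/s².
Falls 327 m from rest: t = √(2·327/9.8) = 8.17 s; v = g·t = 80.1 m/s.
Impact speed = 80.1 m/s

80.1 m/s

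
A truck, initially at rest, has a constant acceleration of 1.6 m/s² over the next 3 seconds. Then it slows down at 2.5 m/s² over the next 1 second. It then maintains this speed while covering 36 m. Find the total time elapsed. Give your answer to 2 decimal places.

Phase 1 (accelerating): v₀ = 0 m/s, a = 1.6 m/s².
v = v₀ + at = 0 + (1.6)(3) = 4.80 m/s
Δx = v₀t + ½at² = 0·3 + 0.5·1.6·3² = 7.20 m

Phase 2 (decelerating): v₀ = 4.80 m/s, a = -2.5 m/s².
v = v₀ + at = 4.80 + (-2.5)(1) = 2.30 m/s
Δx = v₀t + ½at² = 4.80·1 + 0.5·-2.5·1² = 3.55 m

Phase 3 (constant speed): v₀ = 2.30 m/s, a = 0 m/s².
Constant speed: t = d/v = 36/2.30 = 15.7 s
Total time = 3.00 + 1.00 + 15.7 = 19.7 s

19.65 s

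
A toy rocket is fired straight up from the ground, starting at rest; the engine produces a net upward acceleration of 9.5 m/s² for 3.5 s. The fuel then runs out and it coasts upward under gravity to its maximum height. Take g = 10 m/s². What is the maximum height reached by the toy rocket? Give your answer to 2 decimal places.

Phase 1 (powered ascent): v₀ = 0 m/s, a = 9.5 m/s².
v = v₀ + at = 0 + (9.5)(3.5) = 33.2 m/s
Δx = v₀t + ½at² = 0·3.5 + 0.5·9.5·3.5² = 58.2 m

Phase 2 (coasting upward): v₀ = 33.2 m/s, a = -10 m/s².
v = v₀ + at → t = (0 − 33.2) / -10 = 3.33 s
v² = v₀² + 2aΔx → Δx = (0² − 33.2²)/(2·-10) = 55.3 m
Maximum height = 58.2 + 55.3 = 113 m

113.47 m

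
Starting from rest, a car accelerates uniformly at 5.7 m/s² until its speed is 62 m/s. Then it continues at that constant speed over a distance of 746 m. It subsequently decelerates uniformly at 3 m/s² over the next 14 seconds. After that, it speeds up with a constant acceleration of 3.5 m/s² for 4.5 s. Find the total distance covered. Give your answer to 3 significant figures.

Phase 1 (accelerating): v₀ = 0 m/s, a = 5.7 m/s².
v = v₀ + at → t = (62 − 0) / 5.7 = 10.9 s
v² = v₀² + 2aΔx → Δx = (62² − 0²)/(2·5.7) = 337 m

Phase 2 (constant speed): v₀ = 62.0 m/s, a = 0 m/s².
Constant speed: t = d/v = 746/62.0 = 12.0 s

Phase 3 (decelerating): v₀ = 62.0 m/s, a = -3 m/s².
v = v₀ + at = 62.0 + (-3)(14) = 20.0 m/s
Δx = v₀t + ½at² = 62.0·14 + 0.5·-3·14² = 574 m

Phase 4 (accelerating): v₀ = 20.0 m/s, a = 3.5 m/s².
v = v₀ + at = 20.0 + (3.5)(4.5) = 35.8 m/s
Δx = v₀t + ½at² = 20.0·4.5 + 0.5·3.5·4.5² = 125 m
Total distance = 337 + 746 + 574 + 125 = 1780 m

1780 m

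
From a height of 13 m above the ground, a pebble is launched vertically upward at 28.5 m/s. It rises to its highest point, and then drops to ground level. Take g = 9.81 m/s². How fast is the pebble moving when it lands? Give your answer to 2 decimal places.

Phase 1 (rising): v₀ = 28.5 m/s, a = -9.81 m/s².
v = v₀ + at → t = (0 − 28.5) / -9.81 = 2.91 s
v² = v₀² + 2aΔx → Δx = (0² − 28.5²)/(2·-9.81) = 41.4 m

Phase 2 (falling): v₀ = 0 m/s, a = -9.81 m/s².
Falls 54.4 m from rest: t = √(2·54.4/9.81) = 3.33 s; v = g·t = 32.7 m/s.
Final speed = 32.7 m/s

32.67 m/s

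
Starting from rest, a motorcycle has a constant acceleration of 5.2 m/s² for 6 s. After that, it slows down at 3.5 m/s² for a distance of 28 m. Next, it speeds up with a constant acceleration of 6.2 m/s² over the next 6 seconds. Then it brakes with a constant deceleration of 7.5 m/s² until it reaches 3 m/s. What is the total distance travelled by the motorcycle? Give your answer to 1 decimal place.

Phase 1 (accelerating): v₀ = 0 m/s, a = 5.2 m/s².
v = v₀ + at = 0 + (5.2)(6) = 31.2 m/s
Δx = v₀t + ½at² = 0·6 + 0.5·5.2·6² = 93.6 m

Phase 2 (decelerating): v₀ = 31.2 m/s, a = -3.5 m/s².
v² = v₀² + 2aΔx = 31.2² + 2·-3.5·28 = 777 → v = 27.9 m/s
t = (v − v₀)/a = (27.9 − 31.2)/-3.5 = 0.948 s

Phase 3 (accelerating): v₀ = 27.9 m/s, a = 6.2 m/s².
v = v₀ + at = 27.9 + (6.2)(6) = 65.1 m/s
Δx = v₀t + ½at² = 27.9·6 + 0.5·6.2·6² = 279 m

Phase 4 (decelerating): v₀ = 65.1 m/s, a = -7.5 m/s².
v = v₀ + at → t = (3 − 65.1) / -7.5 = 8.28 s
v² = v₀² + 2aΔx → Δx = (3² − 65.1²)/(2·-7.5) = 282 m
Total distance = 93.6 + 28.0 + 279 + 282 = 682 m

682.3 m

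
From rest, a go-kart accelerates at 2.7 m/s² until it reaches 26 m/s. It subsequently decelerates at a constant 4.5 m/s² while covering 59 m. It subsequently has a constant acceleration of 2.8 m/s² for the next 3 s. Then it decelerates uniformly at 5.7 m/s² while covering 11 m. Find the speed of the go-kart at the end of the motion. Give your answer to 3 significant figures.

Phase 1 (accelerating): v₀ = 0 m/s, a = 2.7 m/s².
v = v₀ + at → t = (26 − 0) / 2.7 = 9.63 s
v² = v₀² + 2aΔx → Δx = (26² − 0²)/(2·2.7) = 125 m

Phase 2 (decelerating): v₀ = 26.0 m/s, a = -4.5 m/s².
v² = v₀² + 2aΔx = 26.0² + 2·-4.5·59 = 145 → v = 12.0 m/s
t = (v − v₀)/a = (12.0 − 26.0)/-4.5 = 3.10 s

Phase 3 (accelerating): v₀ = 12.0 m/s, a = 2.8 m/s².
v = v₀ + at = 12.0 + (2.8)(3) = 20.4 m/s
Δx = v₀t + ½at² = 12.0·3 + 0.5·2.8·3² = 48.7 m

Phase 4 (decelerating): v₀ = 20.4 m/s, a = -5.7 m/s².
v² = v₀² + 2aΔx = 20.4² + 2·-5.7·11 = 292 → v = 17.1 m/s
t = (v − v₀)/a = (17.1 − 20.4)/-5.7 = 0.586 s
Final speed = 17.1 m/s

17.1 m/s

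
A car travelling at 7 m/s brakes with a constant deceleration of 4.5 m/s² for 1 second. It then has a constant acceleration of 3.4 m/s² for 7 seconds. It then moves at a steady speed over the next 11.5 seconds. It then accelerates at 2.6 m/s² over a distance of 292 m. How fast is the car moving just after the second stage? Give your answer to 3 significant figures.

Phase 1 (decelerating): v₀ = 7.00 m/s, a = -4.5 m/s².
v = v₀ + at = 7.00 + (-4.5)(1) = 2.50 m/s
Δx = v₀t + ½at² = 7.00·1 + 0.5·-4.5·1² = 4.75 m

Phase 2 (accelerating): v₀ = 2.50 m/s, a = 3.4 m/s².
v = v₀ + at = 2.50 + (3.4)(7) = 26.3 m/s
Δx = v₀t + ½at² = 2.50·7 + 0.5·3.4·7² = 101 m
Speed at end of phase 2 = 26.3 m/s

26.3 m/s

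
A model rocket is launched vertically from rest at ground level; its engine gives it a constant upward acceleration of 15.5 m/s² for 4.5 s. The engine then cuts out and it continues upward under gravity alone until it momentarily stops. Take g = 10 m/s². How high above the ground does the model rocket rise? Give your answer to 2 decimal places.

Phase 1 (powered ascent): v₀ = 0 m/s, a = 15.5 m/s².
v = v₀ + at = 0 + (15.5)(4.5) = 69.8 m/s
Δx = v₀t + ½at² = 0·4.5 + 0.5·15.5·4.5² = 157 m

Phase 2 (coasting upward): v₀ = 69.8 m/s, a = -10 m/s².
v = v₀ + at → t = (0 − 69.8) / -10 = 6.97 s
v² = v₀² + 2aΔx → Δx = (0² − 69.8²)/(2·-10) = 243 m
Maximum height = 157 + 243 = 400 m

400.19 m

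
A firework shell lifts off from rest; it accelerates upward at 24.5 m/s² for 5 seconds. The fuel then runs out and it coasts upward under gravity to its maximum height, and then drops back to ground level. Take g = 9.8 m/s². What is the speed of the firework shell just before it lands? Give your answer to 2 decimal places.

144.94 m/s

Phase 1 (powered ascent): v₀ = 0 m/s, a = 24.5 m/s².
v = v₀ + at = 0 + (24.5)(5) = 122 m/s
Δx = v₀t + ½at² = 0·5 + 0.5·24.5·5² = 306 m

Phase 2 (coasting upward): v₀ = 122 m/s, a = -9.8 m/s².
v = v₀ + at → t = (0 − 122) / -9.8 = 12.5 s
v² = v₀² + 2aΔx → Δx = (0² − 122²)/(2·-9.8) = 766 m

Phase 3 (free fall): v₀ = 0 m/s, a = -9.8 m/s².
Falls 1070 m from rest: t = √(2·1070/9.8) = 14.8 s; v = g·t = 145 m/s.
Impact speed = 145 m/s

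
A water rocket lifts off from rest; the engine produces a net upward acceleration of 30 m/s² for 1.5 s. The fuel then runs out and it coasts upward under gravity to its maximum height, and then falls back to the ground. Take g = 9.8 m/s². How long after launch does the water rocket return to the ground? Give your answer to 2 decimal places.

11.38 s

Phase 1 (powered ascent): v₀ = 0 m/s, a = 30 m/s².
v = v₀ + at = 0 + (30)(1.5) = 45.0 m/s
Δx = v₀t + ½at² = 0·1.5 + 0.5·30·1.5² = 33.8 m

Phase 2 (coasting upward): v₀ = 45.0 m/s, a = -9.8 m/s².
v = v₀ + at → t = (0 − 45.0) / -9.8 = 4.59 s
v² = v₀² + 2aΔx → Δx = (0² − 45.0²)/(2·-9.8) = 103 m

Phase 3 (free fall): v₀ = 0 m/s, a = -9.8 m/s².
Falls 137 m from rest: t = √(2·137/9.8) = 5.29 s; v = g·t = 51.8 m/s.
Total time = 1.50 + 4.59 + 5.29 = 11.4 s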